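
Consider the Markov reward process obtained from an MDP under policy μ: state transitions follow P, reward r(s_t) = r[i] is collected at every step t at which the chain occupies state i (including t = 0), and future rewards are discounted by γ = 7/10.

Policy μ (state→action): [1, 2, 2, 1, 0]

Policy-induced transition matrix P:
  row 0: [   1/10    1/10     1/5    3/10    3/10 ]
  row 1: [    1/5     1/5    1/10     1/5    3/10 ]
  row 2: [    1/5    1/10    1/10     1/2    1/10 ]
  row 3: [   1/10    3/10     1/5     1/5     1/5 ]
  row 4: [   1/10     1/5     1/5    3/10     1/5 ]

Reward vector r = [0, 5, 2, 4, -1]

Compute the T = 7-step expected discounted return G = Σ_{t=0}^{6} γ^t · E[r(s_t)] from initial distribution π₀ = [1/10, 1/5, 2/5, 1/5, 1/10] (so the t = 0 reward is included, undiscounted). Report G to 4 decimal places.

G = 7.1575

t=0: π = [0.1000, 0.2000, 0.4000, 0.2000, 0.1000], E[r] = 2.5000, γ^t·E[r] = 2.500000, running G = 2.500000
t=1: π = [0.1600, 0.1700, 0.1400, 0.3400, 0.1900], E[r] = 2.3000, γ^t·E[r] = 1.610000, running G = 4.110000
t=2: π = [0.1310, 0.2040, 0.1690, 0.2770, 0.2190], E[r] = 2.2470, γ^t·E[r] = 1.101030, running G = 5.211030
t=3: π = [0.1373, 0.1977, 0.1627, 0.2857, 0.2166], E[r] = 2.2401, γ^t·E[r] = 0.768354, running G = 5.979384
t=4: π = [0.1360, 0.1986, 0.1640, 0.2842, 0.2172], E[r] = 2.2403, γ^t·E[r] = 0.537906, running G = 6.517290
t=5: π = [0.1363, 0.1984, 0.1637, 0.2845, 0.2171], E[r] = 2.2406, γ^t·E[r] = 0.376576, running G = 6.893866
t=6: π = [0.1362, 0.1985, 0.1638, 0.2845, 0.2171], E[r] = 2.2406, γ^t·E[r] = 0.263599, running G = 7.157465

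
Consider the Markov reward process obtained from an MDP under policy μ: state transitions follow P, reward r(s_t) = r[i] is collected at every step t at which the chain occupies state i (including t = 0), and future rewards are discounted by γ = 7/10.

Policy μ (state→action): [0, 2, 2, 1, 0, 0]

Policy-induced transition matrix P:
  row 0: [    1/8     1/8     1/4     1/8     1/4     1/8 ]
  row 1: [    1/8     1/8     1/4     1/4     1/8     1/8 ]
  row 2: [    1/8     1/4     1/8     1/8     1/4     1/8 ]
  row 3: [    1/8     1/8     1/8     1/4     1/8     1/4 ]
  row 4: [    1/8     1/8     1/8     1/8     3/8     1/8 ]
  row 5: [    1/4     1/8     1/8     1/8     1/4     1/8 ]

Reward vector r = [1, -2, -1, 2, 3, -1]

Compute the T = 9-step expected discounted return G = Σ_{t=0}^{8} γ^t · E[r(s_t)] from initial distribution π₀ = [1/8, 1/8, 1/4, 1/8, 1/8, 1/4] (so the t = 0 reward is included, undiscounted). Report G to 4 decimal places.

t=0: π = [0.1250, 0.1250, 0.2500, 0.1250, 0.1250, 0.2500], E[r] = 0.0000, γ^t·E[r] = 0.000000, running G = 0.000000
t=1: π = [0.1563, 0.1563, 0.1563, 0.1563, 0.2344, 0.1406], E[r] = 0.5625, γ^t·E[r] = 0.393750, running G = 0.393750
t=2: π = [0.1426, 0.1445, 0.1641, 0.1641, 0.2402, 0.1445], E[r] = 0.5938, γ^t·E[r] = 0.290938, running G = 0.684688
t=3: π = [0.1431, 0.1455, 0.1609, 0.1636, 0.2415, 0.1455], E[r] = 0.5972, γ^t·E[r] = 0.204829, running G = 0.889516
t=4: π = [0.1432, 0.1451, 0.1611, 0.1636, 0.2415, 0.1454], E[r] = 0.5984, γ^t·E[r] = 0.143666, running G = 1.033182
t=5: π = [0.1432, 0.1451, 0.1610, 0.1636, 0.2416, 0.1455], E[r] = 0.5984, γ^t·E[r] = 0.100574, running G = 1.133756
t=6: π = [0.1432, 0.1451, 0.1610, 0.1636, 0.2416, 0.1454], E[r] = 0.5984, γ^t·E[r] = 0.070406, running G = 1.204163
t=7: π = [0.1432, 0.1451, 0.1610, 0.1636, 0.2416, 0.1454], E[r] = 0.5984, γ^t·E[r] = 0.049285, running G = 1.253447
t=8: π = [0.1432, 0.1451, 0.1610, 0.1636, 0.2416, 0.1454], E[r] = 0.5984, γ^t·E[r] = 0.034499, running G = 1.287947

G = 1.2879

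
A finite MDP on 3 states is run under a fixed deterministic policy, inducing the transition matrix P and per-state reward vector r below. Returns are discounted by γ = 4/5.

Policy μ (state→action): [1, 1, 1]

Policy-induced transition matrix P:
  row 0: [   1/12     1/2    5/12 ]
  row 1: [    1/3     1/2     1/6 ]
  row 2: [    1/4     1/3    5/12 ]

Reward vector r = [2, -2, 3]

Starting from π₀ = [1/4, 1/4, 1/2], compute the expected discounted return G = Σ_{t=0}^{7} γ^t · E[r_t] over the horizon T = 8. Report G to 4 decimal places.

t=0: π = [0.2500, 0.2500, 0.5000], E[r] = 1.5000, γ^t·E[r] = 1.500000, running G = 1.500000
t=1: π = [0.2292, 0.4167, 0.3542], E[r] = 0.6875, γ^t·E[r] = 0.550000, running G = 2.050000
t=2: π = [0.2465, 0.4410, 0.3125], E[r] = 0.5486, γ^t·E[r] = 0.351111, running G = 2.401111
t=3: π = [0.2457, 0.4479, 0.3064], E[r] = 0.5148, γ^t·E[r] = 0.263556, running G = 2.664667
t=4: π = [0.2464, 0.4489, 0.3047], E[r] = 0.5090, γ^t·E[r] = 0.208474, running G = 2.873141
t=5: π = [0.2463, 0.4492, 0.3044], E[r] = 0.5076, γ^t·E[r] = 0.166317, running G = 3.039458
t=6: π = [0.2464, 0.4493, 0.3044], E[r] = 0.5073, γ^t·E[r] = 0.132990, running G = 3.172448
t=7: π = [0.2464, 0.4493, 0.3044], E[r] = 0.5073, γ^t·E[r] = 0.106380, running G = 3.278828

G = 3.2788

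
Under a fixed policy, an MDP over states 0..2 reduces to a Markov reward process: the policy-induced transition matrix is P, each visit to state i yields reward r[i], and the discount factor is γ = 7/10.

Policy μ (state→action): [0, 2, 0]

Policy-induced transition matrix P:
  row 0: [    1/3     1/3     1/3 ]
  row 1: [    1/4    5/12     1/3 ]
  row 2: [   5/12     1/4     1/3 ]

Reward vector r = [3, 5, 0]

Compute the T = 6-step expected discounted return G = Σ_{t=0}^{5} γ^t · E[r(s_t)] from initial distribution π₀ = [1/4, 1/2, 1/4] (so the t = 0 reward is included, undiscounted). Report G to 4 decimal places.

G = 8.4574

t=0: π = [0.2500, 0.5000, 0.2500], E[r] = 3.2500, γ^t·E[r] = 3.250000, running G = 3.250000
t=1: π = [0.3125, 0.3542, 0.3333], E[r] = 2.7083, γ^t·E[r] = 1.895833, running G = 5.145833
t=2: π = [0.3316, 0.3351, 0.3333], E[r] = 2.6701, γ^t·E[r] = 1.308368, running G = 6.454201
t=3: π = [0.3332, 0.3335, 0.3333], E[r] = 2.6670, γ^t·E[r] = 0.914766, running G = 7.368967
t=4: π = [0.3333, 0.3333, 0.3333], E[r] = 2.6667, γ^t·E[r] = 0.640272, running G = 8.009240
t=5: π = [0.3333, 0.3333, 0.3333], E[r] = 2.6667, γ^t·E[r] = 0.448187, running G = 8.457427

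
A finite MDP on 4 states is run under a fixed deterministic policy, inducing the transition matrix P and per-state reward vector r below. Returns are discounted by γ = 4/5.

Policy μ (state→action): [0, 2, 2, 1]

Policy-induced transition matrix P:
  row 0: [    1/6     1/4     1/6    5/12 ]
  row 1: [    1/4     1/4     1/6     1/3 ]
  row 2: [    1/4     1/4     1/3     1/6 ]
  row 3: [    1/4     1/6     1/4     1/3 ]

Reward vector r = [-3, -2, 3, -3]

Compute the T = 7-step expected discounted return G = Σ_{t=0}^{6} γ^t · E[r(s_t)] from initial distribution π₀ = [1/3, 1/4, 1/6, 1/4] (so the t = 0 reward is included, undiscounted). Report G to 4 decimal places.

G = -5.9243

t=0: π = [0.3333, 0.2500, 0.1667, 0.2500], E[r] = -1.7500, γ^t·E[r] = -1.750000, running G = -1.750000
t=1: π = [0.2222, 0.2292, 0.2153, 0.3333], E[r] = -1.4792, γ^t·E[r] = -1.183333, running G = -2.933333
t=2: π = [0.2315, 0.2222, 0.2303, 0.3160], E[r] = -1.3958, γ^t·E[r] = -0.893333, running G = -3.826667
t=3: π = [0.2307, 0.2237, 0.2314, 0.3142], E[r] = -1.3880, γ^t·E[r] = -0.710667, running G = -4.537333
t=4: π = [0.2308, 0.2238, 0.2314, 0.3140], E[r] = -1.3877, γ^t·E[r] = -0.568395, running G = -5.105728
t=5: π = [0.2308, 0.2238, 0.2314, 0.3140], E[r] = -1.3878, γ^t·E[r] = -0.454738, running G = -5.560467
t=6: π = [0.2308, 0.2238, 0.2314, 0.3140], E[r] = -1.3878, γ^t·E[r] = -0.363795, running G = -5.924261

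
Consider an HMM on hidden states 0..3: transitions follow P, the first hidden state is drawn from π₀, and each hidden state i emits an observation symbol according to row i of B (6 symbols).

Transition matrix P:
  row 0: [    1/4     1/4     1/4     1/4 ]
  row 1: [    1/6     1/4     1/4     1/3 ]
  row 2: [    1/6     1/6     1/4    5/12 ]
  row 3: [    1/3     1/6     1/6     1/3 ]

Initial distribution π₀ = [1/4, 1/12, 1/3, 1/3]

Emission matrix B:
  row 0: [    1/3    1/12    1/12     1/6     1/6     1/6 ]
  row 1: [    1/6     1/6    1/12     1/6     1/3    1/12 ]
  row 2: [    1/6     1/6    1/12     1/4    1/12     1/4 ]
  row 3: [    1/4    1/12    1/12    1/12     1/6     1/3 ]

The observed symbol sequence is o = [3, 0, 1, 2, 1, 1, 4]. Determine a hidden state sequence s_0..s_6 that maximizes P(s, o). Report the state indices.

t=0: δ = [4.167e-02, 1.389e-02, 8.333e-02, 2.778e-02]  (obs o_0=3)
t=1: δ = [4.630e-03, 2.315e-03, 3.472e-03, 8.681e-03]  ψ = [2, 2, 2, 2]  (obs o_1=0)
t=2: δ = [2.411e-04, 2.411e-04, 2.411e-04, 2.411e-04]  ψ = [3, 3, 3, 3]  (obs o_2=1)
t=3: δ = [6.698e-06, 5.023e-06, 5.023e-06, 8.372e-06]  ψ = [3, 0, 0, 2]  (obs o_3=2)
t=4: δ = [2.326e-07, 2.791e-07, 2.791e-07, 2.326e-07]  ψ = [3, 0, 0, 3]  (obs o_4=1)
t=5: δ = [6.460e-09, 1.163e-08, 1.163e-08, 9.690e-09]  ψ = [3, 1, 1, 2]  (obs o_5=1)
t=6: δ = [5.384e-10, 9.690e-10, 2.423e-10, 8.075e-10]  ψ = [3, 1, 1, 2]  (obs o_6=4)
backtrack: best end state = 1; path = [2, 3, 3, 0, 1, 1, 1]

path = [2, 3, 3, 0, 1, 1, 1]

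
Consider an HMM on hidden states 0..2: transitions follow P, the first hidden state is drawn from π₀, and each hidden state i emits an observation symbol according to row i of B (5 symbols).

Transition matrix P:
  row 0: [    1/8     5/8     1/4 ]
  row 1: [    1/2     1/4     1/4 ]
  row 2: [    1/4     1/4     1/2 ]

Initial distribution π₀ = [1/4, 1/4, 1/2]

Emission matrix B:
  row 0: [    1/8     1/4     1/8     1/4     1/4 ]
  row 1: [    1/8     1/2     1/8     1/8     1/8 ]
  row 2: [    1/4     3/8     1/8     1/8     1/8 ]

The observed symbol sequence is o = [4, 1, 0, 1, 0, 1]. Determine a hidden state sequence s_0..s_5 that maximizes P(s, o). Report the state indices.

path = [0, 1, 0, 1, 0, 1]

t=0: δ = [6.250e-02, 3.125e-02, 6.250e-02]  (obs o_0=4)
t=1: δ = [3.906e-03, 1.953e-02, 1.172e-02]  ψ = [1, 0, 2]  (obs o_1=1)
t=2: δ = [1.221e-03, 6.104e-04, 1.465e-03]  ψ = [1, 1, 2]  (obs o_2=0)
t=3: δ = [9.155e-05, 3.815e-04, 2.747e-04]  ψ = [2, 0, 2]  (obs o_3=1)
t=4: δ = [2.384e-05, 1.192e-05, 3.433e-05]  ψ = [1, 1, 2]  (obs o_4=0)
t=5: δ = [2.146e-06, 7.451e-06, 6.437e-06]  ψ = [2, 0, 2]  (obs o_5=1)
backtrack: best end state = 1; path = [0, 1, 0, 1, 0, 1]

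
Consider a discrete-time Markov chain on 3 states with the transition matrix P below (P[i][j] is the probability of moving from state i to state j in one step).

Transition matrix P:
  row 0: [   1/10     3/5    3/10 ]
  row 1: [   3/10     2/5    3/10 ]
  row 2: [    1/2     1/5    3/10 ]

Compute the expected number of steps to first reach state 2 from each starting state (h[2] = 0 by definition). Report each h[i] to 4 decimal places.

First-step conditioning: h[2] = 0; for i ≠ 2, h[i] = 1 + Σ_k P[i][k]·h[k].
  h[0] = 1 + 1/10·h[0] + 3/5·h[1]
  h[1] = 1 + 3/10·h[0] + 2/5·h[1]
Solving the 2×2 linear system over states ≠ 2 gives exactly h = [10/3, 10/3, 0] (h[2] = 0 is the target).

h = [3.3333, 3.3333, 0.0000]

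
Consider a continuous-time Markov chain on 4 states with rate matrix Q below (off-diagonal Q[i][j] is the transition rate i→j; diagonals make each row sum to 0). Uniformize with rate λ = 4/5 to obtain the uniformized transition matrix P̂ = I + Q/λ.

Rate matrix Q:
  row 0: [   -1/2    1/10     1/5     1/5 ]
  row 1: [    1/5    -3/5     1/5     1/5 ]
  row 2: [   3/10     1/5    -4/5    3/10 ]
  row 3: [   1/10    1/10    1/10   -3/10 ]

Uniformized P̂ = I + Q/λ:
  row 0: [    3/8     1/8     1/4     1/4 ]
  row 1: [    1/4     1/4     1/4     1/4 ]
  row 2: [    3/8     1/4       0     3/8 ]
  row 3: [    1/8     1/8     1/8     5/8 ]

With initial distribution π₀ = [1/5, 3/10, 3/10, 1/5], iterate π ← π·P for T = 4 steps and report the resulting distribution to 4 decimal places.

π = [0.2485, 0.1656, 0.1578, 0.4282]

t=0: π = [0.2000, 0.3000, 0.3000, 0.2000]
t=1: π = [0.2875, 0.2000, 0.1500, 0.3625]
t=2: π = [0.2594, 0.1688, 0.1672, 0.4047]
t=3: π = [0.2527, 0.1670, 0.1576, 0.4227]
t=4: π = [0.2485, 0.1656, 0.1578, 0.4282]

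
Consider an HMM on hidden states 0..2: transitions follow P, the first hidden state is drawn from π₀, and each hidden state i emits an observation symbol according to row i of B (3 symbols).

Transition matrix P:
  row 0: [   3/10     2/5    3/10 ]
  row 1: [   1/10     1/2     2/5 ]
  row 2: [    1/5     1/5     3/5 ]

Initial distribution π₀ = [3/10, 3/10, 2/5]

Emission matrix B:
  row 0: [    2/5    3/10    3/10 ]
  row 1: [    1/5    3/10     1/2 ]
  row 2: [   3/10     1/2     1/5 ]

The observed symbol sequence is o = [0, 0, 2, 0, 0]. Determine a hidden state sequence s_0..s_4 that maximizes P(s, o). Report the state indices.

path = [2, 2, 2, 2, 2]

t=0: δ = [1.200e-01, 6.000e-02, 1.200e-01]  (obs o_0=0)
t=1: δ = [1.440e-02, 9.600e-03, 2.160e-02]  ψ = [0, 0, 2]  (obs o_1=0)
t=2: δ = [1.296e-03, 2.880e-03, 2.592e-03]  ψ = [0, 0, 2]  (obs o_2=2)
t=3: δ = [2.074e-04, 2.880e-04, 4.666e-04]  ψ = [2, 1, 2]  (obs o_3=0)
t=4: δ = [3.732e-05, 2.880e-05, 8.398e-05]  ψ = [2, 1, 2]  (obs o_4=0)
backtrack: best end state = 2; path = [2, 2, 2, 2, 2]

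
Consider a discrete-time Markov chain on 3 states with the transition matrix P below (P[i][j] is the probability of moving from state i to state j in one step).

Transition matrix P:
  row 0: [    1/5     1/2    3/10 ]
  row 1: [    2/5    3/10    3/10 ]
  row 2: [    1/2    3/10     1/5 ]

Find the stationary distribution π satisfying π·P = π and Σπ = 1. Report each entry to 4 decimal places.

Balance equations π_j = Σ_i π_i·P[i][j]:
  π_0 = 1/5·π_0 + 2/5·π_1 + 1/2·π_2
  π_1 = 1/2·π_0 + 3/10·π_1 + 3/10·π_2
  normalize: π_0 + π_1 + π_2 = 1
Solving the linear system gives exactly π = [47/132, 49/132, 3/11].

π = [0.3561, 0.3712, 0.2727]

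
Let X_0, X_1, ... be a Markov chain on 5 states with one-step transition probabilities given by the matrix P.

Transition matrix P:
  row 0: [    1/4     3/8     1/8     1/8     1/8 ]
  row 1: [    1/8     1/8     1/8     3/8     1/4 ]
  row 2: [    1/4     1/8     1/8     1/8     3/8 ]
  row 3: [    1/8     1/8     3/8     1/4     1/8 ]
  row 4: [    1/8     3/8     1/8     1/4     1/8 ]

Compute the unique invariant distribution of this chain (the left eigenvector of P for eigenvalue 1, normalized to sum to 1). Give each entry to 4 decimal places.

π = [0.1690, 0.2167, 0.1833, 0.2331, 0.1979]

Balance equations π_j = Σ_i π_i·P[i][j]:
  π_0 = 1/4·π_0 + 1/8·π_1 + 1/4·π_2 + 1/8·π_3 + 1/8·π_4
  π_1 = 3/8·π_0 + 1/8·π_1 + 1/8·π_2 + 1/8·π_3 + 3/8·π_4
  π_2 = 1/8·π_0 + 1/8·π_1 + 1/8·π_2 + 3/8·π_3 + 1/8·π_4
  π_3 = 1/8·π_0 + 3/8·π_1 + 1/8·π_2 + 1/4·π_3 + 1/4·π_4
  normalize: π_0 + π_1 + π_2 + π_3 + π_4 = 1
Solving the linear system gives exactly π = [202/1195, 259/1195, 219/1195, 557/2390, 473/2390].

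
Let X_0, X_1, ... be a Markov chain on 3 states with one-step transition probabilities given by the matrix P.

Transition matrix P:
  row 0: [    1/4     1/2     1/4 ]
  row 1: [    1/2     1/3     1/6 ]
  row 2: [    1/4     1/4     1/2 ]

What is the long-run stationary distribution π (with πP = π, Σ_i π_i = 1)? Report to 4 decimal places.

π = [0.3415, 0.3659, 0.2927]

Balance equations π_j = Σ_i π_i·P[i][j]:
  π_0 = 1/4·π_0 + 1/2·π_1 + 1/4·π_2
  π_1 = 1/2·π_0 + 1/3·π_1 + 1/4·π_2
  normalize: π_0 + π_1 + π_2 = 1
Solving the linear system gives exactly π = [14/41, 15/41, 12/41].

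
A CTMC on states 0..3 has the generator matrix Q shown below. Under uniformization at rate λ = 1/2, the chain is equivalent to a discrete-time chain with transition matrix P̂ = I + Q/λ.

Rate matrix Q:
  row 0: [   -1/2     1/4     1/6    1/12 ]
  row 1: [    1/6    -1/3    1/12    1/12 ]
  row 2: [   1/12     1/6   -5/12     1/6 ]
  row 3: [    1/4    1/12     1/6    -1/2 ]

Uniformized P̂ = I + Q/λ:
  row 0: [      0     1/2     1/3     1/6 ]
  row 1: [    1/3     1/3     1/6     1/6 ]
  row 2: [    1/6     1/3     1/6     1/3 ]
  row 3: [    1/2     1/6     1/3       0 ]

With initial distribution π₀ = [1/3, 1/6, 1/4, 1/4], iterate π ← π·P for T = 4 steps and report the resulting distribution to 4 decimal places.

t=0: π = [0.3333, 0.1667, 0.2500, 0.2500]
t=1: π = [0.2222, 0.3472, 0.2639, 0.1667]
t=2: π = [0.2431, 0.3426, 0.2315, 0.1829]
t=3: π = [0.2442, 0.3434, 0.2377, 0.1748]
t=4: π = [0.2414, 0.3449, 0.2365, 0.1771]

π = [0.2414, 0.3449, 0.2365, 0.1771]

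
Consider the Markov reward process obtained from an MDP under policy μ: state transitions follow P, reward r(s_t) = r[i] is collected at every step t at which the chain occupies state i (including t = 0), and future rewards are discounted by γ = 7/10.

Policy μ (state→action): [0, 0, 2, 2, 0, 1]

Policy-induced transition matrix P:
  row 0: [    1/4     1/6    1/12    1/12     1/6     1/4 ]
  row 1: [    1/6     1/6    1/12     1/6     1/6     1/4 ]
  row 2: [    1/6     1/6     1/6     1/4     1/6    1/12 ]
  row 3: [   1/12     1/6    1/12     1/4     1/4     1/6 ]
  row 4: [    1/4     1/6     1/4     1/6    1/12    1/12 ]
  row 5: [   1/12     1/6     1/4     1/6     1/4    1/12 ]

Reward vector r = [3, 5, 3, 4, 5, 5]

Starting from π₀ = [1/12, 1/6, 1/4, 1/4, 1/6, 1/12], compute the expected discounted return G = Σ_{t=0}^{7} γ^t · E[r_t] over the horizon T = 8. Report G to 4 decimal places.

G = 13.0425

t=0: π = [0.0833, 0.1667, 0.2500, 0.2500, 0.1667, 0.0833], E[r] = 4.0833, γ^t·E[r] = 4.083333, running G = 4.083333
t=1: π = [0.1597, 0.1667, 0.1458, 0.2014, 0.1806, 0.1458], E[r] = 4.1875, γ^t·E[r] = 2.931250, running G = 7.014583
t=2: π = [0.1661, 0.1667, 0.1499, 0.1823, 0.1806, 0.1545], E[r] = 4.1858, γ^t·E[r] = 2.051024, running G = 9.065608
t=3: π = [0.1675, 0.1667, 0.1517, 0.1805, 0.1797, 0.1540], E[r] = 4.1812, γ^t·E[r] = 1.434146, running G = 10.499753
t=4: π = [0.1677, 0.1667, 0.1516, 0.1804, 0.1796, 0.1541], E[r] = 4.1810, γ^t·E[r] = 1.003857, running G = 11.503610
t=5: π = [0.1677, 0.1667, 0.1516, 0.1804, 0.1796, 0.1541], E[r] = 4.1810, γ^t·E[r] = 0.702706, running G = 12.206316
t=6: π = [0.1677, 0.1667, 0.1516, 0.1803, 0.1796, 0.1541], E[r] = 4.1810, γ^t·E[r] = 0.491893, running G = 12.698209
t=7: π = [0.1677, 0.1667, 0.1516, 0.1803, 0.1796, 0.1541], E[r] = 4.1810, γ^t·E[r] = 0.344325, running G = 13.042534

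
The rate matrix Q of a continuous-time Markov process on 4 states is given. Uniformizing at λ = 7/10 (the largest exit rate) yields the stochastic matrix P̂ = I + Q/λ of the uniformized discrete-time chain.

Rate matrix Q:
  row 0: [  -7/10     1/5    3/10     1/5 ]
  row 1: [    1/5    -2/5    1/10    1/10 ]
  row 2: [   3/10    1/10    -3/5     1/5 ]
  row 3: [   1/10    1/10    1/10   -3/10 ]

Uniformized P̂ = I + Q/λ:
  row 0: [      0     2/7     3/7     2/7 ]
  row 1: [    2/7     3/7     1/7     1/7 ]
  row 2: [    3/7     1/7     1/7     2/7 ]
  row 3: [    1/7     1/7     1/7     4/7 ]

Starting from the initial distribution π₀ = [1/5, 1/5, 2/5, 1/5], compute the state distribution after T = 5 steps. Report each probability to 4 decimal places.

t=0: π = [0.2000, 0.2000, 0.4000, 0.2000]
t=1: π = [0.2571, 0.2286, 0.2000, 0.3143]
t=2: π = [0.1959, 0.2449, 0.2163, 0.3429]
t=3: π = [0.2117, 0.2408, 0.1988, 0.3487]
t=4: π = [0.2038, 0.2419, 0.2033, 0.3509]
t=5: π = [0.2064, 0.2411, 0.2011, 0.3514]

π = [0.2064, 0.2411, 0.2011, 0.3514]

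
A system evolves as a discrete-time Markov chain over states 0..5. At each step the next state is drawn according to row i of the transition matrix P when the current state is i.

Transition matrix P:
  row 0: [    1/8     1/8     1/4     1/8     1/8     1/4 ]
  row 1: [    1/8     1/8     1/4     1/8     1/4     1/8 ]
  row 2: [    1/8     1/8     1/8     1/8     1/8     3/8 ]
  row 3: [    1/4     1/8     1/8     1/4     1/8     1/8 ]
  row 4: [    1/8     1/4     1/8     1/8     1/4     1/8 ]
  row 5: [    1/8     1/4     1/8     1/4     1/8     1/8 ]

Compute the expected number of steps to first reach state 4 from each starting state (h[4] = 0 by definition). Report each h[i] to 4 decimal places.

First-step conditioning: h[4] = 0; for i ≠ 4, h[i] = 1 + Σ_k P[i][k]·h[k].
  h[0] = 1 + 1/8·h[0] + 1/8·h[1] + 1/4·h[2] + 1/8·h[3] + 1/4·h[5]
  h[1] = 1 + 1/8·h[0] + 1/8·h[1] + 1/4·h[2] + 1/8·h[3] + 1/8·h[5]
  h[2] = 1 + 1/8·h[0] + 1/8·h[1] + 1/8·h[2] + 1/8·h[3] + 3/8·h[5]
  h[3] = 1 + 1/4·h[0] + 1/8·h[1] + 1/8·h[2] + 1/4·h[3] + 1/8·h[5]
  h[5] = 1 + 1/8·h[0] + 1/4·h[1] + 1/8·h[2] + 1/4·h[3] + 1/8·h[5]
Solving the 5×5 linear system over states ≠ 4 gives exactly h = [37880/5449, 33208/5449, 37824/5449, 37960/5449, 0, 37376/5449] (h[4] = 0 is the target).

h = [6.9517, 6.0943, 6.9415, 6.9664, 0.0000, 6.8592]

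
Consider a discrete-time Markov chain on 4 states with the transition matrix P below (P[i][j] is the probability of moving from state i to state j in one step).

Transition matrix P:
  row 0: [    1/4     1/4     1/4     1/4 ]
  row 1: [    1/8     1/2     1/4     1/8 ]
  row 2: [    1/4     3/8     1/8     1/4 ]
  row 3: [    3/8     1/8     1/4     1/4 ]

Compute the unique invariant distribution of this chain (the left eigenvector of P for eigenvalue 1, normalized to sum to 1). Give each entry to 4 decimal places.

π = [0.2340, 0.3357, 0.2222, 0.2080]

Balance equations π_j = Σ_i π_i·P[i][j]:
  π_0 = 1/4·π_0 + 1/8·π_1 + 1/4·π_2 + 3/8·π_3
  π_1 = 1/4·π_0 + 1/2·π_1 + 3/8·π_2 + 1/8·π_3
  π_2 = 1/4·π_0 + 1/4·π_1 + 1/8·π_2 + 1/4·π_3
  normalize: π_0 + π_1 + π_2 + π_3 = 1
Solving the linear system gives exactly π = [11/47, 142/423, 2/9, 88/423].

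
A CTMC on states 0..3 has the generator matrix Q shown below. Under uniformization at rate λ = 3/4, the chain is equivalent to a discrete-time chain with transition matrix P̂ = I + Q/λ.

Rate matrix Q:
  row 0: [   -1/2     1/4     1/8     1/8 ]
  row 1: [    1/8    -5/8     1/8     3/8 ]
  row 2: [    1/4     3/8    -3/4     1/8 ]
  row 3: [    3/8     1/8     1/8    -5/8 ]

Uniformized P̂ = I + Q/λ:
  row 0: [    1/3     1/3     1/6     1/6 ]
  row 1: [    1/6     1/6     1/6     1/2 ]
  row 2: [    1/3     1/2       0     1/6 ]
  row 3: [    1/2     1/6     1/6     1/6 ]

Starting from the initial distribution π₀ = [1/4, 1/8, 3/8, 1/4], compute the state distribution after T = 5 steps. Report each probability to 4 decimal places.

π = [0.3310, 0.2695, 0.1428, 0.2567]

t=0: π = [0.2500, 0.1250, 0.3750, 0.2500]
t=1: π = [0.3542, 0.3333, 0.1042, 0.2083]
t=2: π = [0.3125, 0.2604, 0.1493, 0.2778]
t=3: π = [0.3362, 0.2685, 0.1418, 0.2535]
t=4: π = [0.3308, 0.2700, 0.1430, 0.2562]
t=5: π = [0.3310, 0.2695, 0.1428, 0.2567]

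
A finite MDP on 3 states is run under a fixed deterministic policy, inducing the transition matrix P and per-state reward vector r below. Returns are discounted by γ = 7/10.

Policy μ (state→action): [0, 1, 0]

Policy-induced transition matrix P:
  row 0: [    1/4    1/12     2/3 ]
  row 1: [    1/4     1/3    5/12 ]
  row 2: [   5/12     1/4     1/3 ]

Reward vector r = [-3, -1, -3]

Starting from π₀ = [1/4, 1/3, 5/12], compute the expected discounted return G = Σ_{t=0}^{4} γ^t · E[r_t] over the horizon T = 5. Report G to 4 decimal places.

t=0: π = [0.2500, 0.3333, 0.4167], E[r] = -2.3333, γ^t·E[r] = -2.333333, running G = -2.333333
t=1: π = [0.3194, 0.2361, 0.4444], E[r] = -2.5278, γ^t·E[r] = -1.769444, running G = -4.102778
t=2: π = [0.3241, 0.2164, 0.4595], E[r] = -2.5671, γ^t·E[r] = -1.257894, running G = -5.360671
t=3: π = [0.3266, 0.2140, 0.4594], E[r] = -2.5720, γ^t·E[r] = -0.882180, running G = -6.242851
t=4: π = [0.3266, 0.2134, 0.4600], E[r] = -2.5732, γ^t·E[r] = -0.617823, running G = -6.860674

G = -6.8607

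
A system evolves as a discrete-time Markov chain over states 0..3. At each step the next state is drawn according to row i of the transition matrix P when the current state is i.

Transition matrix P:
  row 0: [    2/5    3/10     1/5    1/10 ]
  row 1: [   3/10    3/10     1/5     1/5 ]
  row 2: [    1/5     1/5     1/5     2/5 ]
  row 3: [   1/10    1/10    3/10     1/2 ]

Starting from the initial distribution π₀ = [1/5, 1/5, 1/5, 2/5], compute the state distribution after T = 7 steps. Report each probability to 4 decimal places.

π = [0.2368, 0.2131, 0.2318, 0.3182]

t=0: π = [0.2000, 0.2000, 0.2000, 0.4000]
t=1: π = [0.2200, 0.2000, 0.2400, 0.3400]
t=2: π = [0.2300, 0.2080, 0.2340, 0.3280]
t=3: π = [0.2340, 0.2110, 0.2328, 0.3222]
t=4: π = [0.2357, 0.2123, 0.2322, 0.3198]
t=5: π = [0.2364, 0.2128, 0.2320, 0.3188]
t=6: π = [0.2367, 0.2130, 0.2319, 0.3184]
t=7: π = [0.2368, 0.2131, 0.2318, 0.3182]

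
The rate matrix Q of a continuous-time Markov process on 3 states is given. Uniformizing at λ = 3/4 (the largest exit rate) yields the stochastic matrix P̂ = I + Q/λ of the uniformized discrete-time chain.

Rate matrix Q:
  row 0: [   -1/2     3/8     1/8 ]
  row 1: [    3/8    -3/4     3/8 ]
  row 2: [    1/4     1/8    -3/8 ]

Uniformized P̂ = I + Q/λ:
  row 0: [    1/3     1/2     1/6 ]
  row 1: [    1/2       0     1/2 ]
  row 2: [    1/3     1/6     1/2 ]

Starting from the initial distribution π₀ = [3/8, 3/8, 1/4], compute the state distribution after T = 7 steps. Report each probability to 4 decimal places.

π = [0.3750, 0.2500, 0.3750]

t=0: π = [0.3750, 0.3750, 0.2500]
t=1: π = [0.3958, 0.2292, 0.3750]
t=2: π = [0.3715, 0.2604, 0.3681]
t=3: π = [0.3767, 0.2471, 0.3762]
t=4: π = [0.3745, 0.2511, 0.3744]
t=5: π = [0.3752, 0.2497, 0.3752]
t=6: π = [0.3749, 0.2501, 0.3749]
t=7: π = [0.3750, 0.2500, 0.3750]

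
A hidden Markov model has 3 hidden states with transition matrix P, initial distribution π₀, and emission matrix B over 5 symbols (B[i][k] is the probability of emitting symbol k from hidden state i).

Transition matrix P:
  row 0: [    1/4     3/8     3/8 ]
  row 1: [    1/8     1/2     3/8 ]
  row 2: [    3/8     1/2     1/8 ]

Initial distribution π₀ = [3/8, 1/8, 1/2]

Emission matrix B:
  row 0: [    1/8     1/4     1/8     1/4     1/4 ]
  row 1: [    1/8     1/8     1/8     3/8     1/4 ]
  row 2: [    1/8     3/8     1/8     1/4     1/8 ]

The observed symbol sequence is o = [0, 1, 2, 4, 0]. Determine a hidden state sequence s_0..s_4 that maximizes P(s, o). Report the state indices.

path = [0, 2, 1, 1, 1]

t=0: δ = [4.688e-02, 1.562e-02, 6.250e-02]  (obs o_0=0)
t=1: δ = [5.859e-03, 3.906e-03, 6.592e-03]  ψ = [2, 2, 0]  (obs o_1=1)
t=2: δ = [3.090e-04, 4.120e-04, 2.747e-04]  ψ = [2, 2, 0]  (obs o_2=2)
t=3: δ = [2.575e-05, 5.150e-05, 1.931e-05]  ψ = [2, 1, 1]  (obs o_3=4)
t=4: δ = [9.052e-07, 3.219e-06, 2.414e-06]  ψ = [2, 1, 1]  (obs o_4=0)
backtrack: best end state = 1; path = [0, 2, 1, 1, 1]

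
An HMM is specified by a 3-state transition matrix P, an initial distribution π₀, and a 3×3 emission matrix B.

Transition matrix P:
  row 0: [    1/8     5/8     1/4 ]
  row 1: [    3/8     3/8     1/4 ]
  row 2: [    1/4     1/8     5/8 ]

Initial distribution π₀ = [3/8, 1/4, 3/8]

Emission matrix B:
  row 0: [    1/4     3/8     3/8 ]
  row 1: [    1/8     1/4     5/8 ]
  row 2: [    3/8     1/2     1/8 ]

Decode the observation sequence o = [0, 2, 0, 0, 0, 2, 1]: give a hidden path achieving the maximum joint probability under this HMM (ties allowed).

t=0: δ = [9.375e-02, 3.125e-02, 1.406e-01]  (obs o_0=0)
t=1: δ = [1.318e-02, 3.662e-02, 1.099e-02]  ψ = [2, 0, 2]  (obs o_1=2)
t=2: δ = [3.433e-03, 1.717e-03, 3.433e-03]  ψ = [1, 1, 1]  (obs o_2=0)
t=3: δ = [2.146e-04, 2.682e-04, 8.047e-04]  ψ = [2, 0, 2]  (obs o_3=0)
t=4: δ = [5.029e-05, 1.676e-05, 1.886e-04]  ψ = [2, 0, 2]  (obs o_4=0)
t=5: δ = [1.768e-05, 1.965e-05, 1.473e-05]  ψ = [2, 0, 2]  (obs o_5=2)
t=6: δ = [2.763e-06, 2.763e-06, 4.604e-06]  ψ = [1, 0, 2]  (obs o_6=1)
backtrack: best end state = 2; path = [0, 1, 2, 2, 2, 2, 2]

path = [0, 1, 2, 2, 2, 2, 2]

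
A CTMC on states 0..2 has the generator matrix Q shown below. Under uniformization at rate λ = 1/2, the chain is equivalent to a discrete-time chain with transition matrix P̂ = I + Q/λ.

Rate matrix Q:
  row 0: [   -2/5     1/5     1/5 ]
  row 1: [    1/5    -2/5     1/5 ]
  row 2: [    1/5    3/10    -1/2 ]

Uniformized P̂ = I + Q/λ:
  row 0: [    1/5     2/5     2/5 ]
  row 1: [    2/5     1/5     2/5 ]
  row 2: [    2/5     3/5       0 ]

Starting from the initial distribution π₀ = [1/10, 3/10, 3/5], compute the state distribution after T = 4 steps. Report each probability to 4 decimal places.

π = [0.3330, 0.3733, 0.2938]

t=0: π = [0.1000, 0.3000, 0.6000]
t=1: π = [0.3800, 0.4600, 0.1600]
t=2: π = [0.3240, 0.3400, 0.3360]
t=3: π = [0.3352, 0.3992, 0.2656]
t=4: π = [0.3330, 0.3733, 0.2938]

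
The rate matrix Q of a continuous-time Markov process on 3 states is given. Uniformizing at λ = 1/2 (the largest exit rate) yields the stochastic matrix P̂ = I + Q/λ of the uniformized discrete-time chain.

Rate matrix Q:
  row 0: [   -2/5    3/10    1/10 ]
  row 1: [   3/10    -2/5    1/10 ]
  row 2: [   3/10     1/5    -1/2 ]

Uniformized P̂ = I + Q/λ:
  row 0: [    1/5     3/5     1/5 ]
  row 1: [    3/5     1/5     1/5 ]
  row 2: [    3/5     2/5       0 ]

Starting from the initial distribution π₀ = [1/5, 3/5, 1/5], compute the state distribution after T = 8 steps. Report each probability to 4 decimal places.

t=0: π = [0.2000, 0.6000, 0.2000]
t=1: π = [0.5200, 0.3200, 0.1600]
t=2: π = [0.3920, 0.4400, 0.1680]
t=3: π = [0.4432, 0.3904, 0.1664]
t=4: π = [0.4227, 0.4106, 0.1667]
t=5: π = [0.4309, 0.4024, 0.1667]
t=6: π = [0.4276, 0.4057, 0.1667]
t=7: π = [0.4289, 0.4044, 0.1667]
t=8: π = [0.4284, 0.4049, 0.1667]

π = [0.4284, 0.4049, 0.1667]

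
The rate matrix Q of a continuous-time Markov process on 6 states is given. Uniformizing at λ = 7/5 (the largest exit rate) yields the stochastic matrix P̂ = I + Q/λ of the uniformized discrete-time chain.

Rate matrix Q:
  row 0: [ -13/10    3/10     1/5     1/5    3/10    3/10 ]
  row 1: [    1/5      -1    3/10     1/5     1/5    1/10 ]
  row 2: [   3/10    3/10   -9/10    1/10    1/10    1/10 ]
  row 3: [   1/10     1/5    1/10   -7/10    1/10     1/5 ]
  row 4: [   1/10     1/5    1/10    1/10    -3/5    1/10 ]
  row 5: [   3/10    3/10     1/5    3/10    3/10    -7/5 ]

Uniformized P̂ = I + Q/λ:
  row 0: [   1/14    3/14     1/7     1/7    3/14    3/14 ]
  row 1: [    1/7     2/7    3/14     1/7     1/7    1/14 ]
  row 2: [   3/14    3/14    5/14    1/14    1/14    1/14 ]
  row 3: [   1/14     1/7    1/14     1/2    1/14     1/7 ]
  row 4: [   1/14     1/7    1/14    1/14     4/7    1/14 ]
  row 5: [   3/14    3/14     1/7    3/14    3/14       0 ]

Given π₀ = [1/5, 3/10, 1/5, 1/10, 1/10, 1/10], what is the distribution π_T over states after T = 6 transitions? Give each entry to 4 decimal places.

t=0: π = [0.2000, 0.3000, 0.2000, 0.1000, 0.1000, 0.1000]
t=1: π = [0.1357, 0.2214, 0.1929, 0.1643, 0.1857, 0.1000]
t=2: π = [0.1291, 0.2051, 0.1750, 0.1816, 0.2138, 0.0954]
t=3: π = [0.1247, 0.2007, 0.1668, 0.1868, 0.2250, 0.0960]
t=4: π = [0.1233, 0.1992, 0.1635, 0.1884, 0.2298, 0.0957]
t=5: π = [0.1227, 0.1986, 0.1622, 0.1889, 0.2319, 0.0957]
t=6: π = [0.1225, 0.1984, 0.1618, 0.1890, 0.2327, 0.0956]

π = [0.1225, 0.1984, 0.1618, 0.1890, 0.2327, 0.0956]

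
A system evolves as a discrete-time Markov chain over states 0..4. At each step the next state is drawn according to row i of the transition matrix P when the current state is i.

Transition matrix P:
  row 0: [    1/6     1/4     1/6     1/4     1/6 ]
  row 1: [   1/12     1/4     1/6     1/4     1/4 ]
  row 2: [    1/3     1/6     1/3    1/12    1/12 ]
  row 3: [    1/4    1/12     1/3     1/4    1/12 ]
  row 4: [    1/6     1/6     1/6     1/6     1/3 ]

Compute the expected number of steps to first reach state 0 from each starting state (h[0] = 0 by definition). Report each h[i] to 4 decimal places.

First-step conditioning: h[0] = 0; for i ≠ 0, h[i] = 1 + Σ_k P[i][k]·h[k].
  h[1] = 1 + 1/4·h[1] + 1/6·h[2] + 1/4·h[3] + 1/4·h[4]
  h[2] = 1 + 1/6·h[1] + 1/3·h[2] + 1/12·h[3] + 1/12·h[4]
  h[3] = 1 + 1/12·h[1] + 1/3·h[2] + 1/4·h[3] + 1/12·h[4]
  h[4] = 1 + 1/6·h[1] + 1/6·h[2] + 1/6·h[3] + 1/3·h[4]
Solving the 4×4 linear system over states ≠ 0 gives exactly h = [0, 402/77, 303/77, 21/5, 1863/385] (h[0] = 0 is the target).

h = [0.0000, 5.2208, 3.9351, 4.2000, 4.8390]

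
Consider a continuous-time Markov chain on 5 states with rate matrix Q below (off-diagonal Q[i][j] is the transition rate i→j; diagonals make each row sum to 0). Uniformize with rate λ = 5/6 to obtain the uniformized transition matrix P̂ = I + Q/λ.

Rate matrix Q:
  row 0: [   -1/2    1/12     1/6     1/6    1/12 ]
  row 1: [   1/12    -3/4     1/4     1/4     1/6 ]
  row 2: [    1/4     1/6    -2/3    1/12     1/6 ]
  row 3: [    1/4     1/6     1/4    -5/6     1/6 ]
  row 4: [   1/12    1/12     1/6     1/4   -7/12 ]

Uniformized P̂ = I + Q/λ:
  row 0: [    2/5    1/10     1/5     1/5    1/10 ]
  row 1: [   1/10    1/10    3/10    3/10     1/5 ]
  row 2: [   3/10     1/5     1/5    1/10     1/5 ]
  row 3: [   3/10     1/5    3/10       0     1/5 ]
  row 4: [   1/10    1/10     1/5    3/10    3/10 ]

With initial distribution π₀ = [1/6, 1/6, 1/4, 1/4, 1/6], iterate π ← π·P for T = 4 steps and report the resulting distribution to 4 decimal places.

t=0: π = [0.1667, 0.1667, 0.2500, 0.2500, 0.1667]
t=1: π = [0.2500, 0.1500, 0.2417, 0.1583, 0.2000]
t=2: π = [0.2550, 0.1400, 0.2308, 0.1792, 0.1950]
t=3: π = [0.2585, 0.1410, 0.2319, 0.1746, 0.1940]
t=4: π = [0.2589, 0.1407, 0.2316, 0.1754, 0.1936]

π = [0.2589, 0.1407, 0.2316, 0.1754, 0.1936]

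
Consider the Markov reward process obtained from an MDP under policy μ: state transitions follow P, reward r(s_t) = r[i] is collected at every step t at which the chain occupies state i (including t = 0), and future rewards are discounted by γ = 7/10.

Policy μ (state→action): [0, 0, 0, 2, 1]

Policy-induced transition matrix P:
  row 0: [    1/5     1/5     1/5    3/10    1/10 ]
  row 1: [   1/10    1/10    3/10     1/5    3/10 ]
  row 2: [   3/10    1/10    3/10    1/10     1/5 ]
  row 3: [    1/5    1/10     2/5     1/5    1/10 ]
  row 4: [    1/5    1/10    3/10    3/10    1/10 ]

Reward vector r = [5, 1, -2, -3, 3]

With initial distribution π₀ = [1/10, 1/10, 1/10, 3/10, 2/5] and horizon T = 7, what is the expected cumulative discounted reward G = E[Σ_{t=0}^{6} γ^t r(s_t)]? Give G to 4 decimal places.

G = 1.4271

t=0: π = [0.1000, 0.1000, 0.1000, 0.3000, 0.4000], E[r] = 0.7000, γ^t·E[r] = 0.700000, running G = 0.700000
t=1: π = [0.2000, 0.1100, 0.3200, 0.2400, 0.1300], E[r] = 0.1400, γ^t·E[r] = 0.098000, running G = 0.798000
t=2: π = [0.2210, 0.1200, 0.3040, 0.2010, 0.1540], E[r] = 0.4760, γ^t·E[r] = 0.233240, running G = 1.031240
t=3: π = [0.2184, 0.1221, 0.2980, 0.2071, 0.1544], E[r] = 0.4600, γ^t·E[r] = 0.157780, running G = 1.189020
t=4: π = [0.2176, 0.1218, 0.2989, 0.2075, 0.1542], E[r] = 0.4523, γ^t·E[r] = 0.108590, running G = 1.297610
t=5: π = [0.2177, 0.1218, 0.2990, 0.2073, 0.1543], E[r] = 0.4532, γ^t·E[r] = 0.076166, running G = 1.373776
t=6: π = [0.2177, 0.1218, 0.2990, 0.2073, 0.1543], E[r] = 0.4533, γ^t·E[r] = 0.053334, running G = 1.427109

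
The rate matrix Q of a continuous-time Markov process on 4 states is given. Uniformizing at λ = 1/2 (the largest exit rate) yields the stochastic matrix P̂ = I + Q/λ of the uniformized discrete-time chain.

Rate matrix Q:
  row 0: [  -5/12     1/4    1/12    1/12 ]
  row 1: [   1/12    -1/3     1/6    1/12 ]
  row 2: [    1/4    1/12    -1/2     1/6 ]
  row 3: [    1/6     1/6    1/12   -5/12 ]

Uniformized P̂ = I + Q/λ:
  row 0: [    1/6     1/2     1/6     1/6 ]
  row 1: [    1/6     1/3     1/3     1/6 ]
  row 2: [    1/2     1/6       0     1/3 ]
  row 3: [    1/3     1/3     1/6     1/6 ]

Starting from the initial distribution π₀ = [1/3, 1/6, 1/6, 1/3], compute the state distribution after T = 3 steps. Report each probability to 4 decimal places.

t=0: π = [0.3333, 0.1667, 0.1667, 0.3333]
t=1: π = [0.2778, 0.3611, 0.1667, 0.1944]
t=2: π = [0.2546, 0.3519, 0.1991, 0.1944]
t=3: π = [0.2654, 0.3426, 0.1921, 0.1998]

π = [0.2654, 0.3426, 0.1921, 0.1998]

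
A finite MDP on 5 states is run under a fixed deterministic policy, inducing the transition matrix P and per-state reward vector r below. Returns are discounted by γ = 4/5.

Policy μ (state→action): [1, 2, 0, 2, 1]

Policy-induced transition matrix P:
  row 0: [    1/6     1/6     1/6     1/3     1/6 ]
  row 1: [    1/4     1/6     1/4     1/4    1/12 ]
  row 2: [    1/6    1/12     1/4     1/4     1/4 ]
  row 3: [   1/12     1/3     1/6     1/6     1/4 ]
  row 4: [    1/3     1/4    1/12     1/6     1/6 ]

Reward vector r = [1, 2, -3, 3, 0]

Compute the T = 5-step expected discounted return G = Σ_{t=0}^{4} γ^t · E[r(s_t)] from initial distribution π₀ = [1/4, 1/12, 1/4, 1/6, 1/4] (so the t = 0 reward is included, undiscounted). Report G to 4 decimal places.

t=0: π = [0.2500, 0.0833, 0.2500, 0.1667, 0.2500], E[r] = 0.1667, γ^t·E[r] = 0.166667, running G = 0.166667
t=1: π = [0.2014, 0.1944, 0.1736, 0.2361, 0.1944], E[r] = 0.7778, γ^t·E[r] = 0.622222, running G = 0.788889
t=2: π = [0.1956, 0.2078, 0.1811, 0.2309, 0.1846], E[r] = 0.7604, γ^t·E[r] = 0.486667, running G = 1.275556
t=3: π = [0.1955, 0.2054, 0.1837, 0.2317, 0.1837], E[r] = 0.7503, γ^t·E[r] = 0.384173, running G = 1.659728
t=4: π = [0.1951, 0.2053, 0.1838, 0.2317, 0.1842], E[r] = 0.7493, γ^t·E[r] = 0.306925, running G = 1.966653

G = 1.9667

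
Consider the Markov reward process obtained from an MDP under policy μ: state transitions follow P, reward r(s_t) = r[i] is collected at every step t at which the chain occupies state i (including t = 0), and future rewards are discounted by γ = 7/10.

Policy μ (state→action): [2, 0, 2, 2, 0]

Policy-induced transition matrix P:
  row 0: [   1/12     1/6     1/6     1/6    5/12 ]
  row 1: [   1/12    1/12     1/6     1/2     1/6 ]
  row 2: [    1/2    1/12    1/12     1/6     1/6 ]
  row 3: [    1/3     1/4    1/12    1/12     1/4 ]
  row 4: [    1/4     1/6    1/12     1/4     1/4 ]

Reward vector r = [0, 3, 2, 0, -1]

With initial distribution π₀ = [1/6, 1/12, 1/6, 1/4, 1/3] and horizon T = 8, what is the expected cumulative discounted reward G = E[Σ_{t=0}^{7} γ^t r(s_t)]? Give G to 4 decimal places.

t=0: π = [0.1667, 0.0833, 0.1667, 0.2500, 0.3333], E[r] = 0.2500, γ^t·E[r] = 0.250000, running G = 0.250000
t=1: π = [0.2708, 0.1667, 0.1042, 0.2014, 0.2569], E[r] = 0.4514, γ^t·E[r] = 0.315972, running G = 0.565972
t=2: π = [0.2199, 0.1609, 0.1198, 0.2269, 0.2726], E[r] = 0.4497, γ^t·E[r] = 0.220330, running G = 0.786302
t=3: π = [0.2354, 0.1622, 0.1151, 0.2241, 0.2633], E[r] = 0.4534, γ^t·E[r] = 0.155521, running G = 0.941823
t=4: π = [0.2312, 0.1622, 0.1165, 0.2240, 0.2661], E[r] = 0.4535, γ^t·E[r] = 0.108889, running G = 1.050712
t=5: π = [0.2322, 0.1621, 0.1161, 0.2243, 0.2653], E[r] = 0.4533, γ^t·E[r] = 0.076178, running G = 1.126890
t=6: π = [0.2320, 0.1622, 0.1162, 0.2241, 0.2655], E[r] = 0.4534, γ^t·E[r] = 0.053339, running G = 1.180230
t=7: π = [0.2320, 0.1621, 0.1162, 0.2242, 0.2655], E[r] = 0.4533, γ^t·E[r] = 0.037334, running G = 1.217564

G = 1.2176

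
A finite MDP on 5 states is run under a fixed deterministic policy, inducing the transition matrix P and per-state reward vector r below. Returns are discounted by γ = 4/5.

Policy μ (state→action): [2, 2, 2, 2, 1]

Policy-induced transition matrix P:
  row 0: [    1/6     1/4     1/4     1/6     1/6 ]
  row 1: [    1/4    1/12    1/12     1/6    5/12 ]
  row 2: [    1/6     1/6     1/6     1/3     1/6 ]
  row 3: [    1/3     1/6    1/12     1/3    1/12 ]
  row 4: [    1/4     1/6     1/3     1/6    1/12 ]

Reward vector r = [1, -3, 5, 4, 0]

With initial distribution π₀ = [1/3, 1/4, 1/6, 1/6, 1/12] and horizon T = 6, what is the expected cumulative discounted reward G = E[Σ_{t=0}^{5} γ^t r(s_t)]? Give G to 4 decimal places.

G = 5.2309

t=0: π = [0.3333, 0.2500, 0.1667, 0.1667, 0.0833], E[r] = 1.0833, γ^t·E[r] = 1.083333, running G = 1.083333
t=1: π = [0.2222, 0.1736, 0.1736, 0.2222, 0.2083], E[r] = 1.4583, γ^t·E[r] = 1.166667, running G = 2.250000
t=2: π = [0.2355, 0.1707, 0.1869, 0.2326, 0.1742], E[r] = 1.5885, γ^t·E[r] = 1.016667, running G = 3.266667
t=3: π = [0.2342, 0.1721, 0.1817, 0.2366, 0.1754], E[r] = 1.5729, γ^t·E[r] = 0.805333, running G = 4.072000
t=4: π = [0.2351, 0.1718, 0.1814, 0.2364, 0.1753], E[r] = 1.5719, γ^t·E[r] = 0.643852, running G = 4.715852
t=5: π = [0.2350, 0.1719, 0.1815, 0.2363, 0.1753], E[r] = 1.5717, γ^t·E[r] = 0.515002, running G = 5.230854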